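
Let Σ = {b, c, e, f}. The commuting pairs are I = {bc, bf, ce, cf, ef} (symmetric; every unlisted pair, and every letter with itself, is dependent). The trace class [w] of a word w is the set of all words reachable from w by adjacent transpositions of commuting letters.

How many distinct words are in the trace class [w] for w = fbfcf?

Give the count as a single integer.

piece 0:f — minimal
piece 1:b — minimal
piece 2:f rests on {0:f}
piece 3:c — minimal
piece 4:f rests on {2:f}
minimal pieces: {0:f, 1:b, 3:c}
ways to finish when only these pieces remain (= sum over removing one remaining piece with nothing left below it):
  1 left: {1}→1  {3}→1  {4}→1
  2 left: {1,3}→2  {1,4}→2  {2,4}→1  {3,4}→2
  3 left: {0,2,4}→1  {1,2,4}→3  {1,3,4}→6  {2,3,4}→3
  placing 0:f first → 12 extensions
  placing 1:b first → 4 extensions
  placing 3:c first → 4 extensions
total linear extensions = 20

20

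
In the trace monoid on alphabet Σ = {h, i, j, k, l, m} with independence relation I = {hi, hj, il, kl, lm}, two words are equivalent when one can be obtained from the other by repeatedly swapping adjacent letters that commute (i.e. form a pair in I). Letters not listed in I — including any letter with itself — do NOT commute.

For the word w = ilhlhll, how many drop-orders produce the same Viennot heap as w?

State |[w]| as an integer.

7

drop 0:i onto floor
drop 1:l onto floor
drop 2:h onto {1:l}
drop 3:l onto {2:h}
drop 4:h onto {3:l}
drop 5:l onto {4:h}
drop 6:l onto {5:l}
ground layer = {0:i, 1:l}
drop-orders for the pieces not yet dropped (sum over which currently-grounded one goes next):
  1 to go: {0} 1  {6} 1
  2 to go: {0,6} 2  {5,6} 1
  3 to go: {0,5,6} 3  {4,5,6} 1
  4 to go: {0,4,5,6} 4  {3,4,5,6} 1
  5 to go: {0,3,4,5,6} 5  {2,3,4,5,6} 1
  if 0:i drops first: 1 orders
  if 1:l drops first: 6 orders
heap linearizations: 7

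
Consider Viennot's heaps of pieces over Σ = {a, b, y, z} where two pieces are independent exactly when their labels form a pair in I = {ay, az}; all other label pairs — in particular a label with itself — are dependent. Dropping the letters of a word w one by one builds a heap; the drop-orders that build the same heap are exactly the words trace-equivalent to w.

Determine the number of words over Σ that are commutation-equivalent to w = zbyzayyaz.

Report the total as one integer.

#0=z has no predecessor
#1=b depends on [0:z]
#2=y depends on [1:b]
#3=z depends on [2:y]
#4=a depends on [1:b]
#5=y depends on [3:z]
#6=y depends on [5:y]
#7=a depends on [4:a]
#8=z depends on [6:y]
sources: [0:z]
N(rest) = Σ N(rest − s) over sources s of rest; N(one piece) = 1:
  size 1 → [7]=1  [8]=1
  size 2 → [4,7]=1  [6,8]=1  [7,8]=2
  size 3 → [4,7,8]=3  [5,6,8]=1  [6,7,8]=3
  size 4 → [3,5,6,8]=1  [4,6,7,8]=6  [5,6,7,8]=4
  size 5 → [2,3,5,6,8]=1  [3,5,6,7,8]=5  [4,5,6,7,8]=10
  size 6 → [2,3,5,6,7,8]=6  [3,4,5,6,7,8]=15
  size 7 → [2,3,4,5,6,7,8]=21
  first=0(z) contributes 21

21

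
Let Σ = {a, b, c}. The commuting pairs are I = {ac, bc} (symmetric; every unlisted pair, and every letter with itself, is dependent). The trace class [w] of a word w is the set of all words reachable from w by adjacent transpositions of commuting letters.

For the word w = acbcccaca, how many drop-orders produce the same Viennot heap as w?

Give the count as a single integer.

piece 0:a — minimal
piece 1:c — minimal
piece 2:b rests on {0:a}
piece 3:c rests on {1:c}
piece 4:c rests on {3:c}
piece 5:c rests on {4:c}
piece 6:a rests on {2:b}
piece 7:c rests on {5:c}
piece 8:a rests on {6:a}
minimal pieces: {0:a, 1:c}
ways to finish when only these pieces remain (= sum over removing one remaining piece with nothing left below it):
  1 left: {7}→1  {8}→1
  2 left: {5,7}→1  {6,8}→1  {7,8}→2
  3 left: {2,6,8}→1  {4,5,7}→1  {5,7,8}→3  {6,7,8}→3
  4 left: {0,2,6,8}→1  {2,6,7,8}→4  {3,4,5,7}→1  {4,5,7,8}→4  {5,6,7,8}→6
  5 left: {0,2,6,7,8}→5  {1,3,4,5,7}→1  {2,5,6,7,8}→10  {3,4,5,7,8}→5  {4,5,6,7,8}→10
  6 left: {0,2,5,6,7,8}→15  {1,3,4,5,7,8}→6  {2,4,5,6,7,8}→20  {3,4,5,6,7,8}→15
  7 left: {0,2,4,5,6,7,8}→35  {1,3,4,5,6,7,8}→21  {2,3,4,5,6,7,8}→35
  placing 0:a first → 56 extensions
  placing 1:c first → 70 extensions
total linear extensions = 126

126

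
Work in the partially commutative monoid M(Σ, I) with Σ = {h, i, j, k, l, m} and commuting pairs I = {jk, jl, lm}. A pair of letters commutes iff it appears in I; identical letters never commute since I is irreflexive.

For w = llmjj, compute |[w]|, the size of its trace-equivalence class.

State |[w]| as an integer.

10

#0=l has no predecessor
#1=l depends on [0:l]
#2=m has no predecessor
#3=j depends on [2:m]
#4=j depends on [3:j]
sources: [0:l, 2:m]
N(rest) = Σ N(rest − s) over sources s of rest; N(one piece) = 1:
  size 1 → [1]=1  [4]=1
  size 2 → [0,1]=1  [1,4]=2  [3,4]=1
  size 3 → [0,1,4]=3  [1,3,4]=3  [2,3,4]=1
  first=0(l) contributes 4
  first=2(m) contributes 6
|[w]| = 10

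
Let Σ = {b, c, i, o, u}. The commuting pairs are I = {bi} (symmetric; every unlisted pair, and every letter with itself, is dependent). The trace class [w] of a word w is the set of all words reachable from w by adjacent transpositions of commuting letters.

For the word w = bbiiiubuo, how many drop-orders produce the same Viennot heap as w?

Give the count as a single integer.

10

drop 0:b onto floor
drop 1:b onto {0:b}
drop 2:i onto floor
drop 3:i onto {2:i}
drop 4:i onto {3:i}
drop 5:u onto {1:b, 4:i}
drop 6:b onto {5:u}
drop 7:u onto {6:b}
drop 8:o onto {7:u}
ground layer = {0:b, 2:i}
drop-orders for the pieces not yet dropped (sum over which currently-grounded one goes next):
  1 to go: {8} 1
  2 to go: {7,8} 1
  3 to go: {6,7,8} 1
  4 to go: {5,6,7,8} 1
  5 to go: {1,5,6,7,8} 1  {4,5,6,7,8} 1
  6 to go: {0,1,5,6,7,8} 1  {1,4,5,6,7,8} 2  {3,4,5,6,7,8} 1
  7 to go: {0,1,4,5,6,7,8} 3  {1,3,4,5,6,7,8} 3  {2,3,4,5,6,7,8} 1
  if 0:b drops first: 4 orders
  if 2:i drops first: 6 orders
heap linearizations: 10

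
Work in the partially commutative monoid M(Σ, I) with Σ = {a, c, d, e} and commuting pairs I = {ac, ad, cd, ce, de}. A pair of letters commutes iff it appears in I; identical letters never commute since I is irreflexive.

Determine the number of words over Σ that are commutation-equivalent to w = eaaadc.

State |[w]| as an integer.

30

drop 0:e onto floor
drop 1:a onto {0:e}
drop 2:a onto {1:a}
drop 3:a onto {2:a}
drop 4:d onto floor
drop 5:c onto floor
ground layer = {0:e, 4:d, 5:c}
drop-orders for the pieces not yet dropped (sum over which currently-grounded one goes next):
  1 to go: {3} 1  {4} 1  {5} 1
  2 to go: {2,3} 1  {3,4} 2  {3,5} 2  {4,5} 2
  3 to go: {1,2,3} 1  {2,3,4} 3  {2,3,5} 3  {3,4,5} 6
  4 to go: {0,1,2,3} 1  {1,2,3,4} 4  {1,2,3,5} 4  {2,3,4,5} 12
  if 0:e drops first: 20 orders
  if 4:d drops first: 5 orders
  if 5:c drops first: 5 orders
heap linearizations: 30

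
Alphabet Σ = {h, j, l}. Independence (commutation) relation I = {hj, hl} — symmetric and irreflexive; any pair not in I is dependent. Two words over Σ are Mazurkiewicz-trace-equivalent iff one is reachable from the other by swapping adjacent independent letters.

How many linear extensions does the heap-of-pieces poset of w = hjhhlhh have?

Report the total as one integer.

drop 0:h onto floor
drop 1:j onto floor
drop 2:h onto {0:h}
drop 3:h onto {2:h}
drop 4:l onto {1:j}
drop 5:h onto {3:h}
drop 6:h onto {5:h}
ground layer = {0:h, 1:j}
drop-orders for the pieces not yet dropped (sum over which currently-grounded one goes next):
  1 to go: {4} 1  {6} 1
  2 to go: {1,4} 1  {4,6} 2  {5,6} 1
  3 to go: {1,4,6} 3  {3,5,6} 1  {4,5,6} 3
  4 to go: {1,4,5,6} 6  {2,3,5,6} 1  {3,4,5,6} 4
  5 to go: {0,2,3,5,6} 1  {1,3,4,5,6} 10  {2,3,4,5,6} 5
  if 0:h drops first: 15 orders
  if 1:j drops first: 6 orders
heap linearizations: 21

21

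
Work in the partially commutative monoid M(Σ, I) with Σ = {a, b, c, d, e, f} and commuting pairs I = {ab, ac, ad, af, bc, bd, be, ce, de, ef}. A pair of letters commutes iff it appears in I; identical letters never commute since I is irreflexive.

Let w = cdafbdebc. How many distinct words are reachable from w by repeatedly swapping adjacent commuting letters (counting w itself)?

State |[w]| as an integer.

216

#0=c has no predecessor
#1=d depends on [0:c]
#2=a has no predecessor
#3=f depends on [1:d]
#4=b depends on [3:f]
#5=d depends on [3:f]
#6=e depends on [2:a]
#7=b depends on [4:b]
#8=c depends on [5:d]
sources: [0:c, 2:a]
N(rest) = Σ N(rest − s) over sources s of rest; N(one piece) = 1:
  size 1 → [6]=1  [7]=1  [8]=1
  size 2 → [2,6]=1  [4,7]=1  [5,8]=1  [6,7]=2  [6,8]=2  [7,8]=2
  size 3 → [2,6,7]=3  [2,6,8]=3  [4,6,7]=3  [4,7,8]=3  [5,6,8]=3  [5,7,8]=3  [6,7,8]=6
  size 4 → [2,4,6,7]=6  [2,5,6,8]=6  [2,6,7,8]=12  [4,5,7,8]=6  [4,6,7,8]=12  [5,6,7,8]=12
  size 5 → [2,4,6,7,8]=30  [2,5,6,7,8]=30  [3,4,5,7,8]=6  [4,5,6,7,8]=30
  size 6 → [1,3,4,5,7,8]=6  [2,4,5,6,7,8]=90  [3,4,5,6,7,8]=36
  size 7 → [0,1,3,4,5,7,8]=6  [1,3,4,5,6,7,8]=42  [2,3,4,5,6,7,8]=126
  first=0(c) contributes 168
  first=2(a) contributes 48
|[w]| = 216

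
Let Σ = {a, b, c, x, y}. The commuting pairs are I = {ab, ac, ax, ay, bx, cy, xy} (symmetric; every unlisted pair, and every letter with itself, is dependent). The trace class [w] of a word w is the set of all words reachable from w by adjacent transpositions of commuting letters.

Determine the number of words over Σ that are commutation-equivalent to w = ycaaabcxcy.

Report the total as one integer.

0(y) covers ∅
1(c) covers ∅
2(a) covers ∅
3(a) covers 2:a
4(a) covers 3:a
5(b) covers 0:y, 1:c
6(c) covers 5:b
7(x) covers 6:c
8(c) covers 7:x
9(y) covers 5:b
floor of heap: 0:y, 1:c, 2:a
completions by unplaced set U, small U first (add the entries for U minus each lowest piece of U):
  |U|=1: {4}:1  {8}:1  {9}:1
  |U|=2: {3,4}:1  {4,8}:2  {4,9}:2  {7,8}:1  {8,9}:2
  |U|=3: {2,3,4}:1  {3,4,8}:3  {3,4,9}:3  {4,7,8}:3  {4,8,9}:6  {6,7,8}:1  {7,8,9}:3
  |U|=4: {2,3,4,8}:4  {2,3,4,9}:4  {3,4,7,8}:6  {3,4,8,9}:12  {4,6,7,8}:4  {4,7,8,9}:12  {6,7,8,9}:4
  |U|=5: {2,3,4,7,8}:10  {2,3,4,8,9}:20  {3,4,6,7,8}:10  {3,4,7,8,9}:30  {4,6,7,8,9}:20  {5,6,7,8,9}:4
  |U|=6: {0,5,6,7,8,9}:4  {1,5,6,7,8,9}:4  {2,3,4,6,7,8}:20  {2,3,4,7,8,9}:60  {3,4,6,7,8,9}:60  {4,5,6,7,8,9}:24
  |U|=7: {0,1,5,6,7,8,9}:8  {0,4,5,6,7,8,9}:28  {1,4,5,6,7,8,9}:28  {2,3,4,6,7,8,9}:140  {3,4,5,6,7,8,9}:84
  |U|=8: {0,1,4,5,6,7,8,9}:64  {0,3,4,5,6,7,8,9}:112  {1,3,4,5,6,7,8,9}:112  {2,3,4,5,6,7,8,9}:224
  start at 0(y): 336
  start at 1(c): 336
  start at 2(a): 288
sum over floor = 960

960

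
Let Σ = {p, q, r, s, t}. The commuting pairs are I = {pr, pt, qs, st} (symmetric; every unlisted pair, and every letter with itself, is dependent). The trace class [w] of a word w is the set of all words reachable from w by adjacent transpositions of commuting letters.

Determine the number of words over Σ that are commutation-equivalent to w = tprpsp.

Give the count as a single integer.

6

0(t) covers ∅
1(p) covers ∅
2(r) covers 0:t
3(p) covers 1:p
4(s) covers 2:r, 3:p
5(p) covers 4:s
floor of heap: 0:t, 1:p
completions by unplaced set U, small U first (add the entries for U minus each lowest piece of U):
  |U|=1: {5}:1
  |U|=2: {4,5}:1
  |U|=3: {2,4,5}:1  {3,4,5}:1
  |U|=4: {0,2,4,5}:1  {1,3,4,5}:1  {2,3,4,5}:2
  start at 0(t): 3
  start at 1(p): 3
sum over floor = 6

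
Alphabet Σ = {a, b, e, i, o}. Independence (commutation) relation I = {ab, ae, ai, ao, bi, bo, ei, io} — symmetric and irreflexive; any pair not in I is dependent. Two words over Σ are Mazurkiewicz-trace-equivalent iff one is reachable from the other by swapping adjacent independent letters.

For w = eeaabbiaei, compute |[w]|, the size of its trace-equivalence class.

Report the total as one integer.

0(e) covers ∅
1(e) covers 0:e
2(a) covers ∅
3(a) covers 2:a
4(b) covers 1:e
5(b) covers 4:b
6(i) covers ∅
7(a) covers 3:a
8(e) covers 5:b
9(i) covers 6:i
floor of heap: 0:e, 2:a, 6:i
completions by unplaced set U, small U first (add the entries for U minus each lowest piece of U):
  |U|=1: {7}:1  {8}:1  {9}:1
  |U|=2: {3,7}:1  {5,8}:1  {6,9}:1  {7,8}:2  {7,9}:2  {8,9}:2
  |U|=3: {2,3,7}:1  {3,7,8}:3  {3,7,9}:3  {4,5,8}:1  {5,7,8}:3  {5,8,9}:3  {6,7,9}:3  {6,8,9}:3  {7,8,9}:6
  |U|=4: {1,4,5,8}:1  {2,3,7,8}:4  {2,3,7,9}:4  {3,5,7,8}:6  {3,6,7,9}:6  {3,7,8,9}:12  {4,5,7,8}:4  {4,5,8,9}:4  {5,6,8,9}:6  {5,7,8,9}:12  {6,7,8,9}:12
  |U|=5: {0,1,4,5,8}:1  {1,4,5,7,8}:5  {1,4,5,8,9}:5  {2,3,5,7,8}:10  {2,3,6,7,9}:10  {2,3,7,8,9}:20  {3,4,5,7,8}:10  {3,5,7,8,9}:30  {3,6,7,8,9}:30  {4,5,6,8,9}:10  {4,5,7,8,9}:20  {5,6,7,8,9}:30
  |U|=6: {0,1,4,5,7,8}:6  {0,1,4,5,8,9}:6  {1,3,4,5,7,8}:15  {1,4,5,6,8,9}:15  {1,4,5,7,8,9}:30  {2,3,4,5,7,8}:20  {2,3,5,7,8,9}:60  {2,3,6,7,8,9}:60  {3,4,5,7,8,9}:60  {3,5,6,7,8,9}:90  {4,5,6,7,8,9}:60
  |U|=7: {0,1,3,4,5,7,8}:21  {0,1,4,5,6,8,9}:21  {0,1,4,5,7,8,9}:42  {1,2,3,4,5,7,8}:35  {1,3,4,5,7,8,9}:105  {1,4,5,6,7,8,9}:105  {2,3,4,5,7,8,9}:140  {2,3,5,6,7,8,9}:210  {3,4,5,6,7,8,9}:210
  |U|=8: {0,1,2,3,4,5,7,8}:56  {0,1,3,4,5,7,8,9}:168  {0,1,4,5,6,7,8,9}:168  {1,2,3,4,5,7,8,9}:280  {1,3,4,5,6,7,8,9}:420  {2,3,4,5,6,7,8,9}:560
  start at 0(e): 1260
  start at 2(a): 756
  start at 6(i): 504
sum over floor = 2520

2520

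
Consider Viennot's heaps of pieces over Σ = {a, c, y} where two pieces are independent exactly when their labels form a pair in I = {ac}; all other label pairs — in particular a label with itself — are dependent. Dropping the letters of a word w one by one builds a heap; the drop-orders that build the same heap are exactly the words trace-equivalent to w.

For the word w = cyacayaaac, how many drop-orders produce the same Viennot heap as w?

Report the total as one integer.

12

#0=c has no predecessor
#1=y depends on [0:c]
#2=a depends on [1:y]
#3=c depends on [1:y]
#4=a depends on [2:a]
#5=y depends on [3:c, 4:a]
#6=a depends on [5:y]
#7=a depends on [6:a]
#8=a depends on [7:a]
#9=c depends on [5:y]
sources: [0:c]
N(rest) = Σ N(rest − s) over sources s of rest; N(one piece) = 1:
  size 1 → [8]=1  [9]=1
  size 2 → [7,8]=1  [8,9]=2
  size 3 → [6,7,8]=1  [7,8,9]=3
  size 4 → [6,7,8,9]=4
  size 5 → [5,6,7,8,9]=4
  size 6 → [3,5,6,7,8,9]=4  [4,5,6,7,8,9]=4
  size 7 → [2,4,5,6,7,8,9]=4  [3,4,5,6,7,8,9]=8
  size 8 → [2,3,4,5,6,7,8,9]=12
  first=0(c) contributes 12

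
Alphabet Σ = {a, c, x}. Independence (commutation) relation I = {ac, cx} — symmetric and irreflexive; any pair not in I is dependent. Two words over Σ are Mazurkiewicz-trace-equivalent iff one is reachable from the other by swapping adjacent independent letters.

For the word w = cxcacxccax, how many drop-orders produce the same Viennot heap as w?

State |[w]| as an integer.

#0=c has no predecessor
#1=x has no predecessor
#2=c depends on [0:c]
#3=a depends on [1:x]
#4=c depends on [2:c]
#5=x depends on [3:a]
#6=c depends on [4:c]
#7=c depends on [6:c]
#8=a depends on [5:x]
#9=x depends on [8:a]
sources: [0:c, 1:x]
N(rest) = Σ N(rest − s) over sources s of rest; N(one piece) = 1:
  size 1 → [7]=1  [9]=1
  size 2 → [6,7]=1  [7,9]=2  [8,9]=1
  size 3 → [4,6,7]=1  [5,8,9]=1  [6,7,9]=3  [7,8,9]=3
  size 4 → [2,4,6,7]=1  [3,5,8,9]=1  [4,6,7,9]=4  [5,7,8,9]=4  [6,7,8,9]=6
  size 5 → [0,2,4,6,7]=1  [1,3,5,8,9]=1  [2,4,6,7,9]=5  [3,5,7,8,9]=5  [4,6,7,8,9]=10  [5,6,7,8,9]=10
  size 6 → [0,2,4,6,7,9]=6  [1,3,5,7,8,9]=6  [2,4,6,7,8,9]=15  [3,5,6,7,8,9]=15  [4,5,6,7,8,9]=20
  size 7 → [0,2,4,6,7,8,9]=21  [1,3,5,6,7,8,9]=21  [2,4,5,6,7,8,9]=35  [3,4,5,6,7,8,9]=35
  size 8 → [0,2,4,5,6,7,8,9]=56  [1,3,4,5,6,7,8,9]=56  [2,3,4,5,6,7,8,9]=70
  first=0(c) contributes 126
  first=1(x) contributes 126
|[w]| = 252

252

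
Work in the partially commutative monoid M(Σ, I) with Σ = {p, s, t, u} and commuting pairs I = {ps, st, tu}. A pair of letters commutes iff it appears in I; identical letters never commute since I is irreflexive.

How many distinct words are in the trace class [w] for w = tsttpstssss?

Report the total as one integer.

#0=t has no predecessor
#1=s has no predecessor
#2=t depends on [0:t]
#3=t depends on [2:t]
#4=p depends on [3:t]
#5=s depends on [1:s]
#6=t depends on [4:p]
#7=s depends on [5:s]
#8=s depends on [7:s]
#9=s depends on [8:s]
#10=s depends on [9:s]
sources: [0:t, 1:s]
N(rest) = Σ N(rest − s) over sources s of rest; N(one piece) = 1:
  size 1 → [6]=1  [10]=1
  size 2 → [4,6]=1  [6,10]=2  [9,10]=1
  size 3 → [3,4,6]=1  [4,6,10]=3  [6,9,10]=3  [8,9,10]=1
  size 4 → [2,3,4,6]=1  [3,4,6,10]=4  [4,6,9,10]=6  [6,8,9,10]=4  [7,8,9,10]=1
  size 5 → [0,2,3,4,6]=1  [2,3,4,6,10]=5  [3,4,6,9,10]=10  [4,6,8,9,10]=10  [5,7,8,9,10]=1  [6,7,8,9,10]=5
  size 6 → [0,2,3,4,6,10]=6  [1,5,7,8,9,10]=1  [2,3,4,6,9,10]=15  [3,4,6,8,9,10]=20  [4,6,7,8,9,10]=15  [5,6,7,8,9,10]=6
  size 7 → [0,2,3,4,6,9,10]=21  [1,5,6,7,8,9,10]=7  [2,3,4,6,8,9,10]=35  [3,4,6,7,8,9,10]=35  [4,5,6,7,8,9,10]=21
  size 8 → [0,2,3,4,6,8,9,10]=56  [1,4,5,6,7,8,9,10]=28  [2,3,4,6,7,8,9,10]=70  [3,4,5,6,7,8,9,10]=56
  size 9 → [0,2,3,4,6,7,8,9,10]=126  [1,3,4,5,6,7,8,9,10]=84  [2,3,4,5,6,7,8,9,10]=126
  first=0(t) contributes 210
  first=1(s) contributes 252
|[w]| = 462

462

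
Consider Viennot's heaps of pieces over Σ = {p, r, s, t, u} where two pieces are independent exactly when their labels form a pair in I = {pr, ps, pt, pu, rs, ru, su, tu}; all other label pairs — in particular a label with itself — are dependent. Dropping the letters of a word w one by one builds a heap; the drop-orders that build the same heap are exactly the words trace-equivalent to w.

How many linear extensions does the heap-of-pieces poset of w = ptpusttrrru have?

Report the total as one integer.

1980

drop 0:p onto floor
drop 1:t onto floor
drop 2:p onto {0:p}
drop 3:u onto floor
drop 4:s onto {1:t}
drop 5:t onto {4:s}
drop 6:t onto {5:t}
drop 7:r onto {6:t}
drop 8:r onto {7:r}
drop 9:r onto {8:r}
drop 10:u onto {3:u}
ground layer = {0:p, 1:t, 3:u}
drop-orders for the pieces not yet dropped (sum over which currently-grounded one goes next):
  1 to go: {2} 1  {9} 1  {10} 1
  2 to go: {0,2} 1  {2,9} 2  {2,10} 2  {3,10} 1  {8,9} 1  {9,10} 2
  3 to go: {0,2,9} 3  {0,2,10} 3  {2,3,10} 3  {2,8,9} 3  {2,9,10} 6  {3,9,10} 3  {7,8,9} 1  {8,9,10} 3
  4 to go: {0,2,3,10} 6  {0,2,8,9} 6  {0,2,9,10} 12  {2,3,9,10} 12  {2,7,8,9} 4  {2,8,9,10} 12  {3,8,9,10} 6  {6,7,8,9} 1  {7,8,9,10} 4
  5 to go: {0,2,3,9,10} 30  {0,2,7,8,9} 10  {0,2,8,9,10} 30  {2,3,8,9,10} 30  {2,6,7,8,9} 5  {2,7,8,9,10} 20  {3,7,8,9,10} 10  {5,6,7,8,9} 1  {6,7,8,9,10} 5
  6 to go: {0,2,3,8,9,10} 90  {0,2,6,7,8,9} 15  {0,2,7,8,9,10} 60  {2,3,7,8,9,10} 60  {2,5,6,7,8,9} 6  {2,6,7,8,9,10} 30  {3,6,7,8,9,10} 15  {4,5,6,7,8,9} 1  {5,6,7,8,9,10} 6
  7 to go: {0,2,3,7,8,9,10} 210  {0,2,5,6,7,8,9} 21  {0,2,6,7,8,9,10} 105  {1,4,5,6,7,8,9} 1  {2,3,6,7,8,9,10} 105  {2,4,5,6,7,8,9} 7  {2,5,6,7,8,9,10} 42  {3,5,6,7,8,9,10} 21  {4,5,6,7,8,9,10} 7
  8 to go: {0,2,3,6,7,8,9,10} 420  {0,2,4,5,6,7,8,9} 28  {0,2,5,6,7,8,9,10} 168  {1,2,4,5,6,7,8,9} 8  {1,4,5,6,7,8,9,10} 8  {2,3,5,6,7,8,9,10} 168  {2,4,5,6,7,8,9,10} 56  {3,4,5,6,7,8,9,10} 28
  9 to go: {0,1,2,4,5,6,7,8,9} 36  {0,2,3,5,6,7,8,9,10} 756  {0,2,4,5,6,7,8,9,10} 252  {1,2,4,5,6,7,8,9,10} 72  {1,3,4,5,6,7,8,9,10} 36  {2,3,4,5,6,7,8,9,10} 252
  if 0:p drops first: 360 orders
  if 1:t drops first: 1260 orders
  if 3:u drops first: 360 orders
heap linearizations: 1980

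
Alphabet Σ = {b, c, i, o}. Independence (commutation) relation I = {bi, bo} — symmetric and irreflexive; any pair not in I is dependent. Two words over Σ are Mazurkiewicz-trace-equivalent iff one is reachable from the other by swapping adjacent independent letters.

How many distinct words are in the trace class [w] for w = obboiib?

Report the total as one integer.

#0=o has no predecessor
#1=b has no predecessor
#2=b depends on [1:b]
#3=o depends on [0:o]
#4=i depends on [3:o]
#5=i depends on [4:i]
#6=b depends on [2:b]
sources: [0:o, 1:b]
N(rest) = Σ N(rest − s) over sources s of rest; N(one piece) = 1:
  size 1 → [5]=1  [6]=1
  size 2 → [2,6]=1  [4,5]=1  [5,6]=2
  size 3 → [1,2,6]=1  [2,5,6]=3  [3,4,5]=1  [4,5,6]=3
  size 4 → [0,3,4,5]=1  [1,2,5,6]=4  [2,4,5,6]=6  [3,4,5,6]=4
  size 5 → [0,3,4,5,6]=5  [1,2,4,5,6]=10  [2,3,4,5,6]=10
  first=0(o) contributes 20
  first=1(b) contributes 15
|[w]| = 35

35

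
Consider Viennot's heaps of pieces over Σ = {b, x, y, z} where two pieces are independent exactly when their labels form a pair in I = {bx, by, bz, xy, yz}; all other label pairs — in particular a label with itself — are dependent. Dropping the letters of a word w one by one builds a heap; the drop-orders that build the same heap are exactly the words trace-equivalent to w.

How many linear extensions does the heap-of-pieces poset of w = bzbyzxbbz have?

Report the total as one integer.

#0=b has no predecessor
#1=z has no predecessor
#2=b depends on [0:b]
#3=y has no predecessor
#4=z depends on [1:z]
#5=x depends on [4:z]
#6=b depends on [2:b]
#7=b depends on [6:b]
#8=z depends on [5:x]
sources: [0:b, 1:z, 3:y]
N(rest) = Σ N(rest − s) over sources s of rest; N(one piece) = 1:
  size 1 → [3]=1  [7]=1  [8]=1
  size 2 → [3,7]=2  [3,8]=2  [5,8]=1  [6,7]=1  [7,8]=2
  size 3 → [2,6,7]=1  [3,5,8]=3  [3,6,7]=3  [3,7,8]=6  [4,5,8]=1  [5,7,8]=3  [6,7,8]=3
  size 4 → [0,2,6,7]=1  [1,4,5,8]=1  [2,3,6,7]=4  [2,6,7,8]=4  [3,4,5,8]=4  [3,5,7,8]=12  [3,6,7,8]=12  [4,5,7,8]=4  [5,6,7,8]=6
  size 5 → [0,2,3,6,7]=5  [0,2,6,7,8]=5  [1,3,4,5,8]=5  [1,4,5,7,8]=5  [2,3,6,7,8]=20  [2,5,6,7,8]=10  [3,4,5,7,8]=20  [3,5,6,7,8]=30  [4,5,6,7,8]=10
  size 6 → [0,2,3,6,7,8]=30  [0,2,5,6,7,8]=15  [1,3,4,5,7,8]=30  [1,4,5,6,7,8]=15  [2,3,5,6,7,8]=60  [2,4,5,6,7,8]=20  [3,4,5,6,7,8]=60
  size 7 → [0,2,3,5,6,7,8]=105  [0,2,4,5,6,7,8]=35  [1,2,4,5,6,7,8]=35  [1,3,4,5,6,7,8]=105  [2,3,4,5,6,7,8]=140
  first=0(b) contributes 280
  first=1(z) contributes 280
  first=3(y) contributes 70
|[w]| = 630

630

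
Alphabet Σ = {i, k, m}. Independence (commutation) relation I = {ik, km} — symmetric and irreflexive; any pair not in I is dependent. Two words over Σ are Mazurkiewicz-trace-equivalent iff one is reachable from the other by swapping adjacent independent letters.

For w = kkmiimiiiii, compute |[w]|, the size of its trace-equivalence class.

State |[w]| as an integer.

55

#0=k has no predecessor
#1=k depends on [0:k]
#2=m has no predecessor
#3=i depends on [2:m]
#4=i depends on [3:i]
#5=m depends on [4:i]
#6=i depends on [5:m]
#7=i depends on [6:i]
#8=i depends on [7:i]
#9=i depends on [8:i]
#10=i depends on [9:i]
sources: [0:k, 2:m]
N(rest) = Σ N(rest − s) over sources s of rest; N(one piece) = 1:
  size 1 → [1]=1  [10]=1
  size 2 → [0,1]=1  [1,10]=2  [9,10]=1
  size 3 → [0,1,10]=3  [1,9,10]=3  [8,9,10]=1
  size 4 → [0,1,9,10]=6  [1,8,9,10]=4  [7,8,9,10]=1
  size 5 → [0,1,8,9,10]=10  [1,7,8,9,10]=5  [6,7,8,9,10]=1
  size 6 → [0,1,7,8,9,10]=15  [1,6,7,8,9,10]=6  [5,6,7,8,9,10]=1
  size 7 → [0,1,6,7,8,9,10]=21  [1,5,6,7,8,9,10]=7  [4,5,6,7,8,9,10]=1
  size 8 → [0,1,5,6,7,8,9,10]=28  [1,4,5,6,7,8,9,10]=8  [3,4,5,6,7,8,9,10]=1
  size 9 → [0,1,4,5,6,7,8,9,10]=36  [1,3,4,5,6,7,8,9,10]=9  [2,3,4,5,6,7,8,9,10]=1
  first=0(k) contributes 10
  first=2(m) contributes 45
|[w]| = 55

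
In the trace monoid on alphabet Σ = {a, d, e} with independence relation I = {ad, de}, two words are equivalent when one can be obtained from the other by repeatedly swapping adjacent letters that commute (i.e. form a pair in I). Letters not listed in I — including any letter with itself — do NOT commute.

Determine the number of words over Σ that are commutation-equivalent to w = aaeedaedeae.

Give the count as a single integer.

55

#0=a has no predecessor
#1=a depends on [0:a]
#2=e depends on [1:a]
#3=e depends on [2:e]
#4=d has no predecessor
#5=a depends on [3:e]
#6=e depends on [5:a]
#7=d depends on [4:d]
#8=e depends on [6:e]
#9=a depends on [8:e]
#10=e depends on [9:a]
sources: [0:a, 4:d]
N(rest) = Σ N(rest − s) over sources s of rest; N(one piece) = 1:
  size 1 → [7]=1  [10]=1
  size 2 → [4,7]=1  [7,10]=2  [9,10]=1
  size 3 → [4,7,10]=3  [7,9,10]=3  [8,9,10]=1
  size 4 → [4,7,9,10]=6  [6,8,9,10]=1  [7,8,9,10]=4
  size 5 → [4,7,8,9,10]=10  [5,6,8,9,10]=1  [6,7,8,9,10]=5
  size 6 → [3,5,6,8,9,10]=1  [4,6,7,8,9,10]=15  [5,6,7,8,9,10]=6
  size 7 → [2,3,5,6,8,9,10]=1  [3,5,6,7,8,9,10]=7  [4,5,6,7,8,9,10]=21
  size 8 → [1,2,3,5,6,8,9,10]=1  [2,3,5,6,7,8,9,10]=8  [3,4,5,6,7,8,9,10]=28
  size 9 → [0,1,2,3,5,6,8,9,10]=1  [1,2,3,5,6,7,8,9,10]=9  [2,3,4,5,6,7,8,9,10]=36
  first=0(a) contributes 45
  first=4(d) contributes 10
|[w]| = 55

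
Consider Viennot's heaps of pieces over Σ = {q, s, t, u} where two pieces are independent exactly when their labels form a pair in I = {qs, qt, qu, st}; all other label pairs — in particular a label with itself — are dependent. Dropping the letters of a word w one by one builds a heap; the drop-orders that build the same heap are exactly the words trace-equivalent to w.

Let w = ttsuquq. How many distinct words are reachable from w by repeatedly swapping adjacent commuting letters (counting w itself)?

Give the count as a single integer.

drop 0:t onto floor
drop 1:t onto {0:t}
drop 2:s onto floor
drop 3:u onto {1:t, 2:s}
drop 4:q onto floor
drop 5:u onto {3:u}
drop 6:q onto {4:q}
ground layer = {0:t, 2:s, 4:q}
drop-orders for the pieces not yet dropped (sum over which currently-grounded one goes next):
  1 to go: {5} 1  {6} 1
  2 to go: {3,5} 1  {4,6} 1  {5,6} 2
  3 to go: {1,3,5} 1  {2,3,5} 1  {3,5,6} 3  {4,5,6} 3
  4 to go: {0,1,3,5} 1  {1,2,3,5} 2  {1,3,5,6} 4  {2,3,5,6} 4  {3,4,5,6} 6
  5 to go: {0,1,2,3,5} 3  {0,1,3,5,6} 5  {1,2,3,5,6} 10  {1,3,4,5,6} 10  {2,3,4,5,6} 10
  if 0:t drops first: 30 orders
  if 2:s drops first: 15 orders
  if 4:q drops first: 18 orders
heap linearizations: 63

63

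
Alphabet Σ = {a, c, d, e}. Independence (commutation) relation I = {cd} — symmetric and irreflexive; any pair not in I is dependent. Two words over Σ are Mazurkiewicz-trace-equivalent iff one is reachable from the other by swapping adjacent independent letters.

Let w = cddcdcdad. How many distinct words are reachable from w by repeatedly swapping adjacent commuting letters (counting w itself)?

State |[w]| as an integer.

35

drop 0:c onto floor
drop 1:d onto floor
drop 2:d onto {1:d}
drop 3:c onto {0:c}
drop 4:d onto {2:d}
drop 5:c onto {3:c}
drop 6:d onto {4:d}
drop 7:a onto {5:c, 6:d}
drop 8:d onto {7:a}
ground layer = {0:c, 1:d}
drop-orders for the pieces not yet dropped (sum over which currently-grounded one goes next):
  1 to go: {8} 1
  2 to go: {7,8} 1
  3 to go: {5,7,8} 1  {6,7,8} 1
  4 to go: {3,5,7,8} 1  {4,6,7,8} 1  {5,6,7,8} 2
  5 to go: {0,3,5,7,8} 1  {2,4,6,7,8} 1  {3,5,6,7,8} 3  {4,5,6,7,8} 3
  6 to go: {0,3,5,6,7,8} 4  {1,2,4,6,7,8} 1  {2,4,5,6,7,8} 4  {3,4,5,6,7,8} 6
  7 to go: {0,3,4,5,6,7,8} 10  {1,2,4,5,6,7,8} 5  {2,3,4,5,6,7,8} 10
  if 0:c drops first: 15 orders
  if 1:d drops first: 20 orders
heap linearizations: 35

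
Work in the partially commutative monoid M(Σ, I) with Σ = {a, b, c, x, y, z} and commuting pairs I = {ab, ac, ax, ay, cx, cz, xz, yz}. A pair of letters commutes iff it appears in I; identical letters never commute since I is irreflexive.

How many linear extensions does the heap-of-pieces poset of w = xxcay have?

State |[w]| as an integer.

15

0(x) covers ∅
1(x) covers 0:x
2(c) covers ∅
3(a) covers ∅
4(y) covers 1:x, 2:c
floor of heap: 0:x, 2:c, 3:a
completions by unplaced set U, small U first (add the entries for U minus each lowest piece of U):
  |U|=1: {3}:1  {4}:1
  |U|=2: {1,4}:1  {2,4}:1  {3,4}:2
  |U|=3: {0,1,4}:1  {1,2,4}:2  {1,3,4}:3  {2,3,4}:3
  start at 0(x): 8
  start at 2(c): 4
  start at 3(a): 3
sum over floor = 15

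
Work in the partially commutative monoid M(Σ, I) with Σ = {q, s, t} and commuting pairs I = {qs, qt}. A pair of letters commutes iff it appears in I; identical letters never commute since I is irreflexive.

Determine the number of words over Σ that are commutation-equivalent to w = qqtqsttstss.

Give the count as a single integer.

#0=q has no predecessor
#1=q depends on [0:q]
#2=t has no predecessor
#3=q depends on [1:q]
#4=s depends on [2:t]
#5=t depends on [4:s]
#6=t depends on [5:t]
#7=s depends on [6:t]
#8=t depends on [7:s]
#9=s depends on [8:t]
#10=s depends on [9:s]
sources: [0:q, 2:t]
N(rest) = Σ N(rest − s) over sources s of rest; N(one piece) = 1:
  size 1 → [3]=1  [10]=1
  size 2 → [1,3]=1  [3,10]=2  [9,10]=1
  size 3 → [0,1,3]=1  [1,3,10]=3  [3,9,10]=3  [8,9,10]=1
  size 4 → [0,1,3,10]=4  [1,3,9,10]=6  [3,8,9,10]=4  [7,8,9,10]=1
  size 5 → [0,1,3,9,10]=10  [1,3,8,9,10]=10  [3,7,8,9,10]=5  [6,7,8,9,10]=1
  size 6 → [0,1,3,8,9,10]=20  [1,3,7,8,9,10]=15  [3,6,7,8,9,10]=6  [5,6,7,8,9,10]=1
  size 7 → [0,1,3,7,8,9,10]=35  [1,3,6,7,8,9,10]=21  [3,5,6,7,8,9,10]=7  [4,5,6,7,8,9,10]=1
  size 8 → [0,1,3,6,7,8,9,10]=56  [1,3,5,6,7,8,9,10]=28  [2,4,5,6,7,8,9,10]=1  [3,4,5,6,7,8,9,10]=8
  size 9 → [0,1,3,5,6,7,8,9,10]=84  [1,3,4,5,6,7,8,9,10]=36  [2,3,4,5,6,7,8,9,10]=9
  first=0(q) contributes 45
  first=2(t) contributes 120
|[w]| = 165

165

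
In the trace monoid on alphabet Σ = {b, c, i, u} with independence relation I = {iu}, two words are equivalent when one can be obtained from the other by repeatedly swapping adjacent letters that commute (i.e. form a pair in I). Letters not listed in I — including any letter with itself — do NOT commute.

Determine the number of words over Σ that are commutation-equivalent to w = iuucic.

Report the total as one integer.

drop 0:i onto floor
drop 1:u onto floor
drop 2:u onto {1:u}
drop 3:c onto {0:i, 2:u}
drop 4:i onto {3:c}
drop 5:c onto {4:i}
ground layer = {0:i, 1:u}
drop-orders for the pieces not yet dropped (sum over which currently-grounded one goes next):
  1 to go: {5} 1
  2 to go: {4,5} 1
  3 to go: {3,4,5} 1
  4 to go: {0,3,4,5} 1  {2,3,4,5} 1
  if 0:i drops first: 1 orders
  if 1:u drops first: 2 orders
heap linearizations: 3

3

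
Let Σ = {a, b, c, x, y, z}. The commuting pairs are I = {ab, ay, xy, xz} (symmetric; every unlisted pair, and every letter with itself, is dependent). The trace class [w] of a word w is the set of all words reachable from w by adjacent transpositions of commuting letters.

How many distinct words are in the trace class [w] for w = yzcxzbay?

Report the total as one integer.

#0=y has no predecessor
#1=z depends on [0:y]
#2=c depends on [1:z]
#3=x depends on [2:c]
#4=z depends on [2:c]
#5=b depends on [3:x, 4:z]
#6=a depends on [3:x, 4:z]
#7=y depends on [5:b]
sources: [0:y]
N(rest) = Σ N(rest − s) over sources s of rest; N(one piece) = 1:
  size 1 → [6]=1  [7]=1
  size 2 → [5,7]=1  [6,7]=2
  size 3 → [5,6,7]=3
  size 4 → [3,5,6,7]=3  [4,5,6,7]=3
  size 5 → [3,4,5,6,7]=6
  size 6 → [2,3,4,5,6,7]=6
  first=0(y) contributes 6

6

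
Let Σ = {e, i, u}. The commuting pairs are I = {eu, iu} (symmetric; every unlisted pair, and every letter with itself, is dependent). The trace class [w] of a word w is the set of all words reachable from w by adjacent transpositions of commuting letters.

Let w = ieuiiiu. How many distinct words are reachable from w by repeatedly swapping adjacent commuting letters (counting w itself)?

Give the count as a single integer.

21

#0=i has no predecessor
#1=e depends on [0:i]
#2=u has no predecessor
#3=i depends on [1:e]
#4=i depends on [3:i]
#5=i depends on [4:i]
#6=u depends on [2:u]
sources: [0:i, 2:u]
N(rest) = Σ N(rest − s) over sources s of rest; N(one piece) = 1:
  size 1 → [5]=1  [6]=1
  size 2 → [2,6]=1  [4,5]=1  [5,6]=2
  size 3 → [2,5,6]=3  [3,4,5]=1  [4,5,6]=3
  size 4 → [1,3,4,5]=1  [2,4,5,6]=6  [3,4,5,6]=4
  size 5 → [0,1,3,4,5]=1  [1,3,4,5,6]=5  [2,3,4,5,6]=10
  first=0(i) contributes 15
  first=2(u) contributes 6
|[w]| = 21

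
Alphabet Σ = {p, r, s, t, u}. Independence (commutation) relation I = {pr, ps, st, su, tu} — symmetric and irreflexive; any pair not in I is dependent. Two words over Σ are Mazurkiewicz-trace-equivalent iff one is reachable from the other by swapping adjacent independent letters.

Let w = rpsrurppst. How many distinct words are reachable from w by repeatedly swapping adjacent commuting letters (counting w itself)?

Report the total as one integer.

36

drop 0:r onto floor
drop 1:p onto floor
drop 2:s onto {0:r}
drop 3:r onto {2:s}
drop 4:u onto {1:p, 3:r}
drop 5:r onto {4:u}
drop 6:p onto {4:u}
drop 7:p onto {6:p}
drop 8:s onto {5:r}
drop 9:t onto {5:r, 7:p}
ground layer = {0:r, 1:p}
drop-orders for the pieces not yet dropped (sum over which currently-grounded one goes next):
  1 to go: {8} 1  {9} 1
  2 to go: {7,9} 1  {8,9} 2
  3 to go: {5,8,9} 2  {6,7,9} 1  {7,8,9} 3
  4 to go: {5,7,8,9} 5  {6,7,8,9} 4
  5 to go: {5,6,7,8,9} 9
  6 to go: {4,5,6,7,8,9} 9
  7 to go: {1,4,5,6,7,8,9} 9  {3,4,5,6,7,8,9} 9
  8 to go: {1,3,4,5,6,7,8,9} 18  {2,3,4,5,6,7,8,9} 9
  if 0:r drops first: 27 orders
  if 1:p drops first: 9 orders
heap linearizations: 36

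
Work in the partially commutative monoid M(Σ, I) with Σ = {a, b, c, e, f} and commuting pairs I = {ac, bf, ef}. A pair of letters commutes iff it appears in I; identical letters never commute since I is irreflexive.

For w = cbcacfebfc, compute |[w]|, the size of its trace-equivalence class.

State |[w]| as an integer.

#0=c has no predecessor
#1=b depends on [0:c]
#2=c depends on [1:b]
#3=a depends on [1:b]
#4=c depends on [2:c]
#5=f depends on [3:a, 4:c]
#6=e depends on [3:a, 4:c]
#7=b depends on [6:e]
#8=f depends on [5:f]
#9=c depends on [7:b, 8:f]
sources: [0:c]
N(rest) = Σ N(rest − s) over sources s of rest; N(one piece) = 1:
  size 1 → [9]=1
  size 2 → [7,9]=1  [8,9]=1
  size 3 → [5,8,9]=1  [6,7,9]=1  [7,8,9]=2
  size 4 → [5,7,8,9]=3  [6,7,8,9]=3
  size 5 → [5,6,7,8,9]=6
  size 6 → [3,5,6,7,8,9]=6  [4,5,6,7,8,9]=6
  size 7 → [2,4,5,6,7,8,9]=6  [3,4,5,6,7,8,9]=12
  size 8 → [2,3,4,5,6,7,8,9]=18
  first=0(c) contributes 18

18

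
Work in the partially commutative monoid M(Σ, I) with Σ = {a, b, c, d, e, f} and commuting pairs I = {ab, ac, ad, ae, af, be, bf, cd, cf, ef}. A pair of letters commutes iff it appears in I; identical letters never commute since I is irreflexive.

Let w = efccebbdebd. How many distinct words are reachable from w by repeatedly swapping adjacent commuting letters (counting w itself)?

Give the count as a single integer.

0(e) covers ∅
1(f) covers ∅
2(c) covers 0:e
3(c) covers 2:c
4(e) covers 3:c
5(b) covers 3:c
6(b) covers 5:b
7(d) covers 1:f, 4:e, 6:b
8(e) covers 7:d
9(b) covers 7:d
10(d) covers 8:e, 9:b
floor of heap: 0:e, 1:f
completions by unplaced set U, small U first (add the entries for U minus each lowest piece of U):
  |U|=1: {10}:1
  |U|=2: {8,10}:1  {9,10}:1
  |U|=3: {8,9,10}:2
  |U|=4: {7,8,9,10}:2
  |U|=5: {1,7,8,9,10}:2  {4,7,8,9,10}:2  {6,7,8,9,10}:2
  |U|=6: {1,4,7,8,9,10}:4  {1,6,7,8,9,10}:4  {4,6,7,8,9,10}:4  {5,6,7,8,9,10}:2
  |U|=7: {1,4,6,7,8,9,10}:12  {1,5,6,7,8,9,10}:6  {4,5,6,7,8,9,10}:6
  |U|=8: {1,4,5,6,7,8,9,10}:24  {3,4,5,6,7,8,9,10}:6
  |U|=9: {1,3,4,5,6,7,8,9,10}:30  {2,3,4,5,6,7,8,9,10}:6
  start at 0(e): 36
  start at 1(f): 6
sum over floor = 42

42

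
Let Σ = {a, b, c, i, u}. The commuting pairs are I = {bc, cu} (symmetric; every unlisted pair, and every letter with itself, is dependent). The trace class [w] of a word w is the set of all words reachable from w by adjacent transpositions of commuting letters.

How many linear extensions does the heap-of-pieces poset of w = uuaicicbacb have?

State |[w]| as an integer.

piece 0:u — minimal
piece 1:u rests on {0:u}
piece 2:a rests on {1:u}
piece 3:i rests on {2:a}
piece 4:c rests on {3:i}
piece 5:i rests on {4:c}
piece 6:c rests on {5:i}
piece 7:b rests on {5:i}
piece 8:a rests on {6:c, 7:b}
piece 9:c rests on {8:a}
piece 10:b rests on {8:a}
minimal pieces: {0:u}
ways to finish when only these pieces remain (= sum over removing one remaining piece with nothing left below it):
  1 left: {9}→1  {10}→1
  2 left: {9,10}→2
  3 left: {8,9,10}→2
  4 left: {6,8,9,10}→2  {7,8,9,10}→2
  5 left: {6,7,8,9,10}→4
  6 left: {5,6,7,8,9,10}→4
  7 left: {4,5,6,7,8,9,10}→4
  8 left: {3,4,5,6,7,8,9,10}→4
  9 left: {2,3,4,5,6,7,8,9,10}→4
  placing 0:u first → 4 extensions

4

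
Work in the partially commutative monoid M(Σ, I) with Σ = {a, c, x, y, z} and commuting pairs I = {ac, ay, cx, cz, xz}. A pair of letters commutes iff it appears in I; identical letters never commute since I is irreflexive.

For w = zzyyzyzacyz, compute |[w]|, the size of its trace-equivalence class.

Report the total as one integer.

5

0(z) covers ∅
1(z) covers 0:z
2(y) covers 1:z
3(y) covers 2:y
4(z) covers 3:y
5(y) covers 4:z
6(z) covers 5:y
7(a) covers 6:z
8(c) covers 5:y
9(y) covers 6:z, 8:c
10(z) covers 7:a, 9:y
floor of heap: 0:z
completions by unplaced set U, small U first (add the entries for U minus each lowest piece of U):
  |U|=1: {10}:1
  |U|=2: {7,10}:1  {9,10}:1
  |U|=3: {7,9,10}:2  {8,9,10}:1
  |U|=4: {6,7,9,10}:2  {7,8,9,10}:3
  |U|=5: {6,7,8,9,10}:5
  |U|=6: {5,6,7,8,9,10}:5
  |U|=7: {4,5,6,7,8,9,10}:5
  |U|=8: {3,4,5,6,7,8,9,10}:5
  |U|=9: {2,3,4,5,6,7,8,9,10}:5
  start at 0(z): 5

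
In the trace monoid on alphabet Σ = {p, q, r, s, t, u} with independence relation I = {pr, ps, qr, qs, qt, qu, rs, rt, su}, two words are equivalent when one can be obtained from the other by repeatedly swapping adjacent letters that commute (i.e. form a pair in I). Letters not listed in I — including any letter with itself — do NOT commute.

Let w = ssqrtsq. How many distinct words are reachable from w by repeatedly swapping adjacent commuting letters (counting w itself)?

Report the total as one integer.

piece 0:s — minimal
piece 1:s rests on {0:s}
piece 2:q — minimal
piece 3:r — minimal
piece 4:t rests on {1:s}
piece 5:s rests on {4:t}
piece 6:q rests on {2:q}
minimal pieces: {0:s, 2:q, 3:r}
ways to finish when only these pieces remain (= sum over removing one remaining piece with nothing left below it):
  1 left: {3}→1  {5}→1  {6}→1
  2 left: {2,6}→1  {3,5}→2  {3,6}→2  {4,5}→1  {5,6}→2
  3 left: {1,4,5}→1  {2,3,6}→3  {2,5,6}→3  {3,4,5}→3  {3,5,6}→6  {4,5,6}→3
  4 left: {0,1,4,5}→1  {1,3,4,5}→4  {1,4,5,6}→4  {2,3,5,6}→12  {2,4,5,6}→6  {3,4,5,6}→12
  5 left: {0,1,3,4,5}→5  {0,1,4,5,6}→5  {1,2,4,5,6}→10  {1,3,4,5,6}→20  {2,3,4,5,6}→30
  placing 0:s first → 60 extensions
  placing 2:q first → 30 extensions
  placing 3:r first → 15 extensions
total linear extensions = 105

105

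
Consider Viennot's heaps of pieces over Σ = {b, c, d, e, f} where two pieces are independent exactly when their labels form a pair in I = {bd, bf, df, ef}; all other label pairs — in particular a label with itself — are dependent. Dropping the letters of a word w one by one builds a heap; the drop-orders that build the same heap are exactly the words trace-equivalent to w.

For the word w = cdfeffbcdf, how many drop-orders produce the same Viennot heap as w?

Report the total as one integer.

#0=c has no predecessor
#1=d depends on [0:c]
#2=f depends on [0:c]
#3=e depends on [1:d]
#4=f depends on [2:f]
#5=f depends on [4:f]
#6=b depends on [3:e]
#7=c depends on [5:f, 6:b]
#8=d depends on [7:c]
#9=f depends on [7:c]
sources: [0:c]
N(rest) = Σ N(rest − s) over sources s of rest; N(one piece) = 1:
  size 1 → [8]=1  [9]=1
  size 2 → [8,9]=2
  size 3 → [7,8,9]=2
  size 4 → [5,7,8,9]=2  [6,7,8,9]=2
  size 5 → [3,6,7,8,9]=2  [4,5,7,8,9]=2  [5,6,7,8,9]=4
  size 6 → [1,3,6,7,8,9]=2  [2,4,5,7,8,9]=2  [3,5,6,7,8,9]=6  [4,5,6,7,8,9]=6
  size 7 → [1,3,5,6,7,8,9]=8  [2,4,5,6,7,8,9]=8  [3,4,5,6,7,8,9]=12
  size 8 → [1,3,4,5,6,7,8,9]=20  [2,3,4,5,6,7,8,9]=20
  first=0(c) contributes 40

40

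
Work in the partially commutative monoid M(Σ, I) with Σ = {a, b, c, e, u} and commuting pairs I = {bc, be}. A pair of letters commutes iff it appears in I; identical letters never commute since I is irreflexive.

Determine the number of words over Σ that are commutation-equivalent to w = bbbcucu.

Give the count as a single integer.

4

piece 0:b — minimal
piece 1:b rests on {0:b}
piece 2:b rests on {1:b}
piece 3:c — minimal
piece 4:u rests on {2:b, 3:c}
piece 5:c rests on {4:u}
piece 6:u rests on {5:c}
minimal pieces: {0:b, 3:c}
ways to finish when only these pieces remain (= sum over removing one remaining piece with nothing left below it):
  1 left: {6}→1
  2 left: {5,6}→1
  3 left: {4,5,6}→1
  4 left: {2,4,5,6}→1  {3,4,5,6}→1
  5 left: {1,2,4,5,6}→1  {2,3,4,5,6}→2
  placing 0:b first → 3 extensions
  placing 3:c first → 1 extensions
total linear extensions = 4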